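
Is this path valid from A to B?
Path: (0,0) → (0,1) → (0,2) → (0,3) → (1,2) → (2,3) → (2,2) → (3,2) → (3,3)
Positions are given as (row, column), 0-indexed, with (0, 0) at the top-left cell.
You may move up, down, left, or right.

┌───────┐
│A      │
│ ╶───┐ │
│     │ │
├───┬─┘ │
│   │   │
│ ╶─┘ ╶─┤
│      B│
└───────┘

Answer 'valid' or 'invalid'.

Checking path validity:
Result: Invalid move at step 4: cannot move from (0, 3) to (1, 2).

invalid

Correct solution:

┌───────┐
│A → → ↓│
│ ╶───┐ │
│     │↓│
├───┬─┘ │
│   │↓ ↲│
│ ╶─┘ ╶─┤
│    ↳ B│
└───────┘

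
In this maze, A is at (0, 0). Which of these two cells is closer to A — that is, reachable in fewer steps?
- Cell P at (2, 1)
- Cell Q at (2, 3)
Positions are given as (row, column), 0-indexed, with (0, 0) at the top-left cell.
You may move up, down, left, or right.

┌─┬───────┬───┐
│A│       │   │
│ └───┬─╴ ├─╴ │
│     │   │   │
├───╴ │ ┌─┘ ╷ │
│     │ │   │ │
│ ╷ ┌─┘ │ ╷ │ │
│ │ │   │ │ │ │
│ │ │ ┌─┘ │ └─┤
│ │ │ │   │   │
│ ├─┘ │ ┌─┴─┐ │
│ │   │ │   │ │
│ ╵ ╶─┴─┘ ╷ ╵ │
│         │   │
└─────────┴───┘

Shortest path A → P at (2, 1): 5 steps
Shortest path A → Q at (2, 3): 17 steps

P is closer (5 steps vs 17 steps).

Path to P:

┌─┬───────┬───┐
│A│       │   │
│ └───┬─╴ ├─╴ │
│↳ → ↓│   │   │
├───╴ │ ┌─┘ ╷ │
│  P ↲│ │   │ │
│ ╷ ┌─┘ │ ╷ │ │
│ │ │   │ │ │ │
│ │ │ ┌─┘ │ └─┤
│ │ │ │   │   │
│ ├─┘ │ ┌─┴─┐ │
│ │   │ │   │ │
│ ╵ ╶─┴─┘ ╷ ╵ │
│         │   │
└─────────┴───┘

Path to Q:

┌─┬───────┬───┐
│A│       │   │
│ └───┬─╴ ├─╴ │
│↳ → ↓│   │   │
├───╴ │ ┌─┘ ╷ │
│↓ ← ↲│Q│   │ │
│ ╷ ┌─┘ │ ╷ │ │
│↓│ │↱ ↑│ │ │ │
│ │ │ ┌─┘ │ └─┤
│↓│ │↑│   │   │
│ ├─┘ │ ┌─┴─┐ │
│↓│↱ ↑│ │   │ │
│ ╵ ╶─┴─┘ ╷ ╵ │
│↳ ↑      │   │
└─────────┴───┘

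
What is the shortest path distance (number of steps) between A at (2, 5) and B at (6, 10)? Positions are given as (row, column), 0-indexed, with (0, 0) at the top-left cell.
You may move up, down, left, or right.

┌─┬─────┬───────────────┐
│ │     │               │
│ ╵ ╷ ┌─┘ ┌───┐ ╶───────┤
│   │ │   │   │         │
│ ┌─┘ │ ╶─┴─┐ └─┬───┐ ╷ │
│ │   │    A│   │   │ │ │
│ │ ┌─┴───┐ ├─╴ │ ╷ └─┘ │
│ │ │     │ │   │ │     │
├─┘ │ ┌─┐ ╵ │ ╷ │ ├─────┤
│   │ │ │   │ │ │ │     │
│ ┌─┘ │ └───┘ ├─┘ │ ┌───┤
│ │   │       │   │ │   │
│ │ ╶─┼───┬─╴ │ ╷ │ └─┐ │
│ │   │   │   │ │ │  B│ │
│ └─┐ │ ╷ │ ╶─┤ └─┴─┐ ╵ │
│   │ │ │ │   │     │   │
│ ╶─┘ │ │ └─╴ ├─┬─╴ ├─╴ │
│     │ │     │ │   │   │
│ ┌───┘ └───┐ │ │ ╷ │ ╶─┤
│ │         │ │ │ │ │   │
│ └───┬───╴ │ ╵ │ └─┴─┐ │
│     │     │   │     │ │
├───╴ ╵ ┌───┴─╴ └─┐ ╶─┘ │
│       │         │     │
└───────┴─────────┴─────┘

Finding path from (2, 5) to (6, 10):
Path: (2,5) → (2,4) → (2,3) → (1,3) → (1,4) → (0,4) → (0,5) → (0,6) → (0,7) → (1,7) → (1,8) → (1,9) → (1,10) → (1,11) → (2,11) → (3,11) → (3,10) → (3,9) → (2,9) → (2,8) → (3,8) → (4,8) → (5,8) → (5,7) → (6,7) → (7,7) → (7,8) → (7,9) → (8,9) → (8,8) → (9,8) → (10,8) → (10,9) → (11,9) → (11,10) → (11,11) → (10,11) → (9,11) → (9,10) → (8,10) → (8,11) → (7,11) → (7,10) → (6,10)
Distance: 43 steps

Solution:

┌─┬─────┬───────────────┐
│ │     │↱ → → ↓        │
│ ╵ ╷ ┌─┘ ┌───┐ ╶───────┤
│   │ │↱ ↑│   │↳ → → → ↓│
│ ┌─┘ │ ╶─┴─┐ └─┬───┐ ╷ │
│ │   │↑ ← A│   │↓ ↰│ │↓│
│ │ ┌─┴───┐ ├─╴ │ ╷ └─┘ │
│ │ │     │ │   │↓│↑ ← ↲│
├─┘ │ ┌─┐ ╵ │ ╷ │ ├─────┤
│   │ │ │   │ │ │↓│     │
│ ┌─┘ │ └───┘ ├─┘ │ ┌───┤
│ │   │       │↓ ↲│ │   │
│ │ ╶─┼───┬─╴ │ ╷ │ └─┐ │
│ │   │   │   │↓│ │  B│ │
│ └─┐ │ ╷ │ ╶─┤ └─┴─┐ ╵ │
│   │ │ │ │   │↳ → ↓│↑ ↰│
│ ╶─┘ │ │ └─╴ ├─┬─╴ ├─╴ │
│     │ │     │ │↓ ↲│↱ ↑│
│ ┌───┘ └───┐ │ │ ╷ │ ╶─┤
│ │         │ │ │↓│ │↑ ↰│
│ └───┬───╴ │ ╵ │ └─┴─┐ │
│     │     │   │↳ ↓  │↑│
├───╴ ╵ ┌───┴─╴ └─┐ ╶─┘ │
│       │         │↳ → ↑│
└───────┴─────────┴─────┘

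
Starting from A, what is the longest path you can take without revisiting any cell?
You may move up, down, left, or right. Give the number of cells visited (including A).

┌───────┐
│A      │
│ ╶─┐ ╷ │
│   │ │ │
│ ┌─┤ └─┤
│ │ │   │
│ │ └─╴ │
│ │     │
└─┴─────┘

Finding longest simple path using DFS:
Start: (0, 0)
Longest path visits 10 cells
Path: A → right → right → down → down → right → down → left → left → up

Solution:

┌───────┐
│A → ↓  │
│ ╶─┐ ╷ │
│   │↓│ │
│ ┌─┤ └─┤
│ │B│↳ ↓│
│ │ └─╴ │
│ │↑ ← ↲│
└─┴─────┘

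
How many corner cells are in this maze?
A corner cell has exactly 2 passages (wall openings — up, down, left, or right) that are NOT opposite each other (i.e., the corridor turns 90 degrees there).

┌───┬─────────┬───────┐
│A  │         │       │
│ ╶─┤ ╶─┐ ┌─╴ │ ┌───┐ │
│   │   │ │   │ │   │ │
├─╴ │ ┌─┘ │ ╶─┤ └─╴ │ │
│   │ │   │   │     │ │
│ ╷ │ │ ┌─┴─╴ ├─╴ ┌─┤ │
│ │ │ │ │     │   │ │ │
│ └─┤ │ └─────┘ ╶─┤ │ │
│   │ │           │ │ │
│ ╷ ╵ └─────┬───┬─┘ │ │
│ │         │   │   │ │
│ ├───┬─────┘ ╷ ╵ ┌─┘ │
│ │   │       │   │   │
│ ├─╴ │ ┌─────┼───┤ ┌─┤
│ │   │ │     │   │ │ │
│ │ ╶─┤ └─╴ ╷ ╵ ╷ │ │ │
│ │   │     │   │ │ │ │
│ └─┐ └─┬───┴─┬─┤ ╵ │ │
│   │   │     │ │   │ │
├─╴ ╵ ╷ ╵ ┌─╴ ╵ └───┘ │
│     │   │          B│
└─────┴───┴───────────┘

Counting corner cells (2 non-opposite passages):
Total corners: 56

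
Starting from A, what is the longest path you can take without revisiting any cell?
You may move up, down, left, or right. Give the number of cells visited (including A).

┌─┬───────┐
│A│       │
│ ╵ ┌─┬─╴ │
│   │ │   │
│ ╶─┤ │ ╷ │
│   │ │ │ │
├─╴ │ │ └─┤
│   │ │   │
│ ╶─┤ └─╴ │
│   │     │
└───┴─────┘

Finding longest simple path using DFS:
Start: (0, 0)
Longest path visits 18 cells
Path: A → down → right → up → right → right → right → down → left → down → down → right → down → left → left → up → up → up

Solution:

┌─┬───────┐
│A│↱ → → ↓│
│ ╵ ┌─┬─╴ │
│↳ ↑│B│↓ ↲│
│ ╶─┤ │ ╷ │
│   │↑│↓│ │
├─╴ │ │ └─┤
│   │↑│↳ ↓│
│ ╶─┤ └─╴ │
│   │↑ ← ↲│
└───┴─────┘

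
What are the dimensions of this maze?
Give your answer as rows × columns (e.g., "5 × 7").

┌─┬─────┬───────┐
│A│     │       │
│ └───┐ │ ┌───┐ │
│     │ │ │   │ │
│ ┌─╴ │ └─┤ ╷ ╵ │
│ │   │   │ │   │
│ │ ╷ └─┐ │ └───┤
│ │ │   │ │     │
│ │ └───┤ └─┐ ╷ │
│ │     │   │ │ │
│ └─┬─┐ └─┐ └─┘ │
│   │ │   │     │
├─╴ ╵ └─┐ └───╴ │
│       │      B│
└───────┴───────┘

Counting the maze dimensions:
Rows (vertical): 7
Columns (horizontal): 8
Dimensions: 7 × 8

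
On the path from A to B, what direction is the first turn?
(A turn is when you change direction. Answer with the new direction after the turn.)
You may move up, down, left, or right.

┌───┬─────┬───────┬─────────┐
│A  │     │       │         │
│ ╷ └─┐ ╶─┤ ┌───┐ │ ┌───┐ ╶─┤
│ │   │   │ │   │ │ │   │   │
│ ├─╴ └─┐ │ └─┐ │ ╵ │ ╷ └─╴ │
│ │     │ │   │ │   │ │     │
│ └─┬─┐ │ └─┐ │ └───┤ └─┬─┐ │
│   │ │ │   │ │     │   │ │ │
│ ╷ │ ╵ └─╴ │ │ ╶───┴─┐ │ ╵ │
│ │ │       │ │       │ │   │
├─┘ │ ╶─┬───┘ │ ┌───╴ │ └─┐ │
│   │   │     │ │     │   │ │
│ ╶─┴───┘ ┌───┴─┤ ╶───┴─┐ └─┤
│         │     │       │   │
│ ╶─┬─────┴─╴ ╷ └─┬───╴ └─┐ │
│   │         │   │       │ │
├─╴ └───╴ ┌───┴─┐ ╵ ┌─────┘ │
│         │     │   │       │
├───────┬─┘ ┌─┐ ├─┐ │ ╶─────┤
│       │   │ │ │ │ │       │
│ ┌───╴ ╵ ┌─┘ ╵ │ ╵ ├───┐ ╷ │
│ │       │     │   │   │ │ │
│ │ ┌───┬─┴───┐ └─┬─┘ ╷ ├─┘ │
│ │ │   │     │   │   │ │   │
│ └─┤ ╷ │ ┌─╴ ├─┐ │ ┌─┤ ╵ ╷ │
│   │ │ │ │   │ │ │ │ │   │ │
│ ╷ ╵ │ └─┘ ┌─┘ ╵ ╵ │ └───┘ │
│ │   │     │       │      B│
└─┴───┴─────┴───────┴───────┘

Directions: down, down, down, right, down, down, left, down, right, right, right, right, up, right, right, up, up, up, left, up, up, right, right, right, down, down, right, up, up, right, right, right, down, right, down, left, left, up, left, down, down, right, down, down, right, down, right, down, down, left, left, left, down, right, right, right, down, down, down, down
First turn direction: right

Solution:

┌───┬─────┬───────┬─────────┐
│A  │     │↱ → → ↓│↱ → → ↓  │
│ ╷ └─┐ ╶─┤ ┌───┐ │ ┌───┐ ╶─┤
│↓│   │   │↑│   │↓│↑│↓ ↰│↳ ↓│
│ ├─╴ └─┐ │ └─┐ │ ╵ │ ╷ └─╴ │
│↓│     │ │↑ ↰│ │↳ ↑│↓│↑ ← ↲│
│ └─┬─┐ │ └─┐ │ └───┤ └─┬─┐ │
│↳ ↓│ │ │   │↑│     │↳ ↓│ │ │
│ ╷ │ ╵ └─╴ │ │ ╶───┴─┐ │ ╵ │
│ │↓│       │↑│       │↓│   │
├─┘ │ ╶─┬───┘ │ ┌───╴ │ └─┐ │
│↓ ↲│   │↱ → ↑│ │     │↳ ↓│ │
│ ╶─┴───┘ ┌───┴─┤ ╶───┴─┐ └─┤
│↳ → → → ↑│     │       │↳ ↓│
│ ╶─┬─────┴─╴ ╷ └─┬───╴ └─┐ │
│   │         │   │       │↓│
├─╴ └───╴ ┌───┴─┐ ╵ ┌─────┘ │
│         │     │   │↓ ← ← ↲│
├───────┬─┘ ┌─┐ ├─┐ │ ╶─────┤
│       │   │ │ │ │ │↳ → → ↓│
│ ┌───╴ ╵ ┌─┘ ╵ │ ╵ ├───┐ ╷ │
│ │       │     │   │   │ │↓│
│ │ ┌───┬─┴───┐ └─┬─┘ ╷ ├─┘ │
│ │ │   │     │   │   │ │  ↓│
│ └─┤ ╷ │ ┌─╴ ├─┐ │ ┌─┤ ╵ ╷ │
│   │ │ │ │   │ │ │ │ │   │↓│
│ ╷ ╵ │ └─┘ ┌─┘ ╵ ╵ │ └───┘ │
│ │   │     │       │      B│
└─┴───┴─────┴───────┴───────┘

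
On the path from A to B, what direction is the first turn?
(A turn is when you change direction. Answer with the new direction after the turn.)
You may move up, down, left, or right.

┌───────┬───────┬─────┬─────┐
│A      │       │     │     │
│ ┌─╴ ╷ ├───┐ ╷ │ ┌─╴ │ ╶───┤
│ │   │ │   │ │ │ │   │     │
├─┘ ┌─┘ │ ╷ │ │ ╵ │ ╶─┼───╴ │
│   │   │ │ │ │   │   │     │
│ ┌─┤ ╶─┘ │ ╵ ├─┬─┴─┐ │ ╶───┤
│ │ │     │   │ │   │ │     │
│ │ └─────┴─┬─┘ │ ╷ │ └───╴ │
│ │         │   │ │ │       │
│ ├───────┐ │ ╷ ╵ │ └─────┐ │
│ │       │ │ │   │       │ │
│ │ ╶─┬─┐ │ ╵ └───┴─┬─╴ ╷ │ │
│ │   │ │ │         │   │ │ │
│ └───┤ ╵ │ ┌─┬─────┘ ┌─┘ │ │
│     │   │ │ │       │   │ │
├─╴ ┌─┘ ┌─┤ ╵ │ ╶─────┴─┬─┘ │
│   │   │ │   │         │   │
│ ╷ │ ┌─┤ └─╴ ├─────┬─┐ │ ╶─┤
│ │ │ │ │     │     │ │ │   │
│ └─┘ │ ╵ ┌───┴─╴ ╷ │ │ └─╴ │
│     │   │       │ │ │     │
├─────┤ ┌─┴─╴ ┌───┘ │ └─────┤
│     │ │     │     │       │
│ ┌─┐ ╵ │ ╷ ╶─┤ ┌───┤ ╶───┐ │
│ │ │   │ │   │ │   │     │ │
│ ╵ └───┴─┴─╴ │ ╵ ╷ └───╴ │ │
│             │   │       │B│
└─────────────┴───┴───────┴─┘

Directions: right, right, right, down, down, left, down, right, right, up, up, right, down, down, right, up, up, up, right, down, down, right, up, up, right, right, down, left, down, right, down, down, right, right, right, down, down, down, down, left, down, right, down, left, left, up, up, left, left, left, left, up, right, right, right, up, right, up, left, left, up, up, left, down, down, left, up, left, down, down, left, down, down, right, down, left, left, down, left, down, down, left, up, left, left, down, down, right, right, right, right, right, right, up, left, up, right, up, right, right, up, right, down, down, left, left, down, down, right, up, right, down, right, right, right, up, left, left, up, right, right, right, down, down
First turn direction: down

Solution:

┌───────┬───────┬─────┬─────┐
│A → → ↓│    ↱ ↓│↱ → ↓│     │
│ ┌─╴ ╷ ├───┐ ╷ │ ┌─╴ │ ╶───┤
│ │   │↓│↱ ↓│↑│↓│↑│↓ ↲│     │
├─┘ ┌─┘ │ ╷ │ │ ╵ │ ╶─┼───╴ │
│   │↓ ↲│↑│↓│↑│↳ ↑│↳ ↓│     │
│ ┌─┤ ╶─┘ │ ╵ ├─┬─┴─┐ │ ╶───┤
│ │ │↳ → ↑│↳ ↑│ │↓ ↰│↓│     │
│ │ └─────┴─┬─┘ │ ╷ │ └───╴ │
│ │         │↓ ↰│↓│↑│↳ → → ↓│
│ ├───────┐ │ ╷ ╵ │ └─────┐ │
│ │       │ │↓│↑ ↲│↑ ← ↰  │↓│
│ │ ╶─┬─┐ │ ╵ └───┴─┬─╴ ╷ │ │
│ │   │ │ │↓ ↲      │↱ ↑│ │↓│
│ └───┤ ╵ │ ┌─┬─────┘ ┌─┘ │ │
│     │   │↓│ │↱ → → ↑│   │↓│
├─╴ ┌─┘ ┌─┤ ╵ │ ╶─────┴─┬─┘ │
│   │   │ │↳ ↓│↑ ← ← ← ↰│↓ ↲│
│ ╷ │ ┌─┤ └─╴ ├─────┬─┐ │ ╶─┤
│ │ │ │ │↓ ← ↲│  ↱ ↓│ │↑│↳ ↓│
│ └─┘ │ ╵ ┌───┴─╴ ╷ │ │ └─╴ │
│     │↓ ↲│  ↱ → ↑│↓│ │↑ ← ↲│
├─────┤ ┌─┴─╴ ┌───┘ │ └─────┤
│↓ ← ↰│↓│  ↱ ↑│↓ ← ↲│↱ → → ↓│
│ ┌─┐ ╵ │ ╷ ╶─┤ ┌───┤ ╶───┐ │
│↓│ │↑ ↲│ │↑ ↰│↓│↱ ↓│↑ ← ↰│↓│
│ ╵ └───┴─┴─╴ │ ╵ ╷ └───╴ │ │
│↳ → → → → → ↑│↳ ↑│↳ → → ↑│B│
└─────────────┴───┴───────┴─┘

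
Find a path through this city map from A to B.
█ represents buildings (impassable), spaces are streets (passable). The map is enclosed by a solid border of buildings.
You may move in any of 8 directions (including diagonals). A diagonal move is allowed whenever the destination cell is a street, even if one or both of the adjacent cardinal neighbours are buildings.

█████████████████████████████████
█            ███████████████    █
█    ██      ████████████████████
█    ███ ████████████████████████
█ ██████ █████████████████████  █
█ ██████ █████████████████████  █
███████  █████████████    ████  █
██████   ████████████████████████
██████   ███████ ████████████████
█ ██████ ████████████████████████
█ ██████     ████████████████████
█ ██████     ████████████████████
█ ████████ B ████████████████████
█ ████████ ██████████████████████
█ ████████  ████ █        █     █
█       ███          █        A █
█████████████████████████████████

Finding the shortest path from A to B:
Movement: 8-directional
Path length: 21 steps
Directions: left → left → left → left → left → left → left → left → up-left → left → left → left → down-left → left → left → left → left → left → up-left → up-left → up-right

Solution:

█████████████████████████████████
█            ███████████████    █
█    ██      ████████████████████
█    ███ ████████████████████████
█ ██████ █████████████████████  █
█ ██████ █████████████████████  █
███████  █████████████    ████  █
██████   ████████████████████████
██████   ███████ ████████████████
█ ██████ ████████████████████████
█ ██████     ████████████████████
█ ██████     ████████████████████
█ ████████ B ████████████████████
█ ████████↗██████████████████████
█ ████████ ↖████ █↙←←←    █     █
█       ███ ↖←←←←←   █↖←←←←←←←A █
█████████████████████████████████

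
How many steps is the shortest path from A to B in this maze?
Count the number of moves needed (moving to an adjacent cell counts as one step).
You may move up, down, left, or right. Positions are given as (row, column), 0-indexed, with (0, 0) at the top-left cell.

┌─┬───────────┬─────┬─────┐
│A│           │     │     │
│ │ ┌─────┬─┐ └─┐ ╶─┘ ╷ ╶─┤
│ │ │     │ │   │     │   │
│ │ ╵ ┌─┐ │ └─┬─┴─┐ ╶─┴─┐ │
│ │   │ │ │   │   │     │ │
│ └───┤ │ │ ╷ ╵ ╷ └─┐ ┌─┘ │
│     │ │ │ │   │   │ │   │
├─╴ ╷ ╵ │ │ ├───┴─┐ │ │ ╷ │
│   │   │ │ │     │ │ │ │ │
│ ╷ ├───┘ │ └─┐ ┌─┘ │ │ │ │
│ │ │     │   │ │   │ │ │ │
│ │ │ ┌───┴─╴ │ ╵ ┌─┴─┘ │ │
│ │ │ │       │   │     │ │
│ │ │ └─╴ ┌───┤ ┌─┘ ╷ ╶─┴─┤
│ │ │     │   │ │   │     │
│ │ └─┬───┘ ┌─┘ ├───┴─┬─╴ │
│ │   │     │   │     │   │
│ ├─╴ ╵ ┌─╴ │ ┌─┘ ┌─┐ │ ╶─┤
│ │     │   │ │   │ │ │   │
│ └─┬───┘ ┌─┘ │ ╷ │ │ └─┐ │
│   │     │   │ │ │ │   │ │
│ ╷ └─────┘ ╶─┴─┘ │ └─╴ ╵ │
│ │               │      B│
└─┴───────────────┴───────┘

Using BFS to find shortest path:
Start: (0, 0), End: (11, 12)
Path found:
(0,0) → (1,0) → (2,0) → (3,0) → (3,1) → (4,1) → (4,0) → (5,0) → (6,0) → (7,0) → (8,0) → (9,0) → (10,0) → (10,1) → (11,1) → (11,2) → (11,3) → (11,4) → (11,5) → (11,6) → (11,7) → (11,8) → (10,8) → (9,8) → (8,8) → (8,9) → (8,10) → (9,10) → (10,10) → (10,11) → (11,11) → (11,12)
Number of steps: 31

Solution:

┌─┬───────────┬─────┬─────┐
│A│           │     │     │
│ │ ┌─────┬─┐ └─┐ ╶─┘ ╷ ╶─┤
│↓│ │     │ │   │     │   │
│ │ ╵ ┌─┐ │ └─┬─┴─┐ ╶─┴─┐ │
│↓│   │ │ │   │   │     │ │
│ └───┤ │ │ ╷ ╵ ╷ └─┐ ┌─┘ │
│↳ ↓  │ │ │ │   │   │ │   │
├─╴ ╷ ╵ │ │ ├───┴─┐ │ │ ╷ │
│↓ ↲│   │ │ │     │ │ │ │ │
│ ╷ ├───┘ │ └─┐ ┌─┘ │ │ │ │
│↓│ │     │   │ │   │ │ │ │
│ │ │ ┌───┴─╴ │ ╵ ┌─┴─┘ │ │
│↓│ │ │       │   │     │ │
│ │ │ └─╴ ┌───┤ ┌─┘ ╷ ╶─┴─┤
│↓│ │     │   │ │   │     │
│ │ └─┬───┘ ┌─┘ ├───┴─┬─╴ │
│↓│   │     │   │↱ → ↓│   │
│ ├─╴ ╵ ┌─╴ │ ┌─┘ ┌─┐ │ ╶─┤
│↓│     │   │ │  ↑│ │↓│   │
│ └─┬───┘ ┌─┘ │ ╷ │ │ └─┐ │
│↳ ↓│     │   │ │↑│ │↳ ↓│ │
│ ╷ └─────┘ ╶─┴─┘ │ └─╴ ╵ │
│ │↳ → → → → → → ↑│    ↳ B│
└─┴───────────────┴───────┘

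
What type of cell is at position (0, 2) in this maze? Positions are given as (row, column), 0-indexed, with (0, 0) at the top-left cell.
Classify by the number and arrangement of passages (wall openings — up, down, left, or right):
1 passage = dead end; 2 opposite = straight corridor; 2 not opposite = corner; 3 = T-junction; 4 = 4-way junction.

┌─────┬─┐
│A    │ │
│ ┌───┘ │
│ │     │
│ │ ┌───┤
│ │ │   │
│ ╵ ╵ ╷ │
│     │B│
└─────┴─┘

Checking cell at (0, 2):
Number of passages: 1
Cell type: dead end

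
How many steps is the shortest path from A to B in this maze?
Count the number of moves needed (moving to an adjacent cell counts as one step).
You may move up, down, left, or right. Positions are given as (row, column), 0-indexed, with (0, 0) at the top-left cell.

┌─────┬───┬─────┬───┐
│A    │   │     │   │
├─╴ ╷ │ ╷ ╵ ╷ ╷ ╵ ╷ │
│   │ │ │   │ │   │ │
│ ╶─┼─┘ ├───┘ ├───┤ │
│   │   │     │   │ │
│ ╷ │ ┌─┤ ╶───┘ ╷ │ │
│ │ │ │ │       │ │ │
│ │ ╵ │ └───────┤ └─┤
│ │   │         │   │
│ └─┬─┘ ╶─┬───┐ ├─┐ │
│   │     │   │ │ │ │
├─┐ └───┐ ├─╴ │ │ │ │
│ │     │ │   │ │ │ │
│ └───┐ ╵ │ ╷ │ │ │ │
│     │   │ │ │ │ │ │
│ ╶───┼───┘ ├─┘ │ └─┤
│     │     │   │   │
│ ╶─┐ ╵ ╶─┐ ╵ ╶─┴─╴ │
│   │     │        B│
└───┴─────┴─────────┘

Using BFS to find shortest path:
Start: (0, 0), End: (9, 9)
Path found:
(0,0) → (0,1) → (1,1) → (1,0) → (2,0) → (3,0) → (4,0) → (5,0) → (5,1) → (6,1) → (6,2) → (6,3) → (7,3) → (7,4) → (6,4) → (5,4) → (5,3) → (4,3) → (4,4) → (4,5) → (4,6) → (4,7) → (5,7) → (6,7) → (7,7) → (8,7) → (8,6) → (9,6) → (9,7) → (9,8) → (9,9)
Number of steps: 30

Solution:

┌─────┬───┬─────┬───┐
│A ↓  │   │     │   │
├─╴ ╷ │ ╷ ╵ ╷ ╷ ╵ ╷ │
│↓ ↲│ │ │   │ │   │ │
│ ╶─┼─┘ ├───┘ ├───┤ │
│↓  │   │     │   │ │
│ ╷ │ ┌─┤ ╶───┘ ╷ │ │
│↓│ │ │ │       │ │ │
│ │ ╵ │ └───────┤ └─┤
│↓│   │↱ → → → ↓│   │
│ └─┬─┘ ╶─┬───┐ ├─┐ │
│↳ ↓│  ↑ ↰│   │↓│ │ │
├─┐ └───┐ ├─╴ │ │ │ │
│ │↳ → ↓│↑│   │↓│ │ │
│ └───┐ ╵ │ ╷ │ │ │ │
│     │↳ ↑│ │ │↓│ │ │
│ ╶───┼───┘ ├─┘ │ └─┤
│     │     │↓ ↲│   │
│ ╶─┐ ╵ ╶─┐ ╵ ╶─┴─╴ │
│   │     │  ↳ → → B│
└───┴─────┴─────────┘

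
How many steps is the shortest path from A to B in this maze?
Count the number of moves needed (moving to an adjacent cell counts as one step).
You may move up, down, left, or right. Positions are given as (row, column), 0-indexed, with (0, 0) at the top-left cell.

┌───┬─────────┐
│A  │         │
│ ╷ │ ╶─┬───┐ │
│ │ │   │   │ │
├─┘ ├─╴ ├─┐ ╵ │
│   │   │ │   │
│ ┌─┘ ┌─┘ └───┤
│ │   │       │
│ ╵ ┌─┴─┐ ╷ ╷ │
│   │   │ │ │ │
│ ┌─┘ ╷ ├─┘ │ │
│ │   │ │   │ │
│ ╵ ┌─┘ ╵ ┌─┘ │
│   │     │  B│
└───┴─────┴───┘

Using BFS to find shortest path:
Start: (0, 0), End: (6, 6)
Path found:
(0,0) → (0,1) → (1,1) → (2,1) → (2,0) → (3,0) → (4,0) → (5,0) → (6,0) → (6,1) → (5,1) → (5,2) → (4,2) → (4,3) → (5,3) → (6,3) → (6,4) → (5,4) → (5,5) → (4,5) → (3,5) → (3,6) → (4,6) → (5,6) → (6,6)
Number of steps: 24

Solution:

┌───┬─────────┐
│A ↓│         │
│ ╷ │ ╶─┬───┐ │
│ │↓│   │   │ │
├─┘ ├─╴ ├─┐ ╵ │
│↓ ↲│   │ │   │
│ ┌─┘ ┌─┘ └───┤
│↓│   │    ↱ ↓│
│ ╵ ┌─┴─┐ ╷ ╷ │
│↓  │↱ ↓│ │↑│↓│
│ ┌─┘ ╷ ├─┘ │ │
│↓│↱ ↑│↓│↱ ↑│↓│
│ ╵ ┌─┘ ╵ ┌─┘ │
│↳ ↑│  ↳ ↑│  B│
└───┴─────┴───┘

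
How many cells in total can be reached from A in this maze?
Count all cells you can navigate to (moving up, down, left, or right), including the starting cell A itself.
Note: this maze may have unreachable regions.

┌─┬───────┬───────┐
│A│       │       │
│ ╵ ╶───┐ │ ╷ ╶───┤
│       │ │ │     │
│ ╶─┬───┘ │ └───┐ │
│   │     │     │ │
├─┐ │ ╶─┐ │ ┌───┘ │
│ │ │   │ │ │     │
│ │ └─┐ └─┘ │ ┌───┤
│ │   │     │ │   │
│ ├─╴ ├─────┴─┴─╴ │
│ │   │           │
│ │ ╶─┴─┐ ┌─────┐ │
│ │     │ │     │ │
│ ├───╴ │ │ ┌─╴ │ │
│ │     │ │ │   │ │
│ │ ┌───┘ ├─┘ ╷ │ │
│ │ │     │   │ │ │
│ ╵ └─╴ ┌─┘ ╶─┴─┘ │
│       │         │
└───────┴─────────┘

Using BFS/flood-fill to find all reachable cells from A:
Maze size: 10 × 9 = 90 total cells
All cells are reachable — the maze is fully connected.
Reachable cells: 90

Reachable region (· marks reachable cells):

┌─┬───────┬───────┐
│A│· · · ·│· · · ·│
│ ╵ ╶───┐ │ ╷ ╶───┤
│· · · ·│·│·│· · ·│
│ ╶─┬───┘ │ └───┐ │
│· ·│· · ·│· · ·│·│
├─┐ │ ╶─┐ │ ┌───┘ │
│·│·│· ·│·│·│· · ·│
│ │ └─┐ └─┘ │ ┌───┤
│·│· ·│· · ·│·│· ·│
│ ├─╴ ├─────┴─┴─╴ │
│·│· ·│· · · · · ·│
│ │ ╶─┴─┐ ┌─────┐ │
│·│· · ·│·│· · ·│·│
│ ├───╴ │ │ ┌─╴ │ │
│·│· · ·│·│·│· ·│·│
│ │ ┌───┘ ├─┘ ╷ │ │
│·│·│· · ·│· ·│·│·│
│ ╵ └─╴ ┌─┘ ╶─┴─┘ │
│· · · ·│· · · · ·│
└───────┴─────────┘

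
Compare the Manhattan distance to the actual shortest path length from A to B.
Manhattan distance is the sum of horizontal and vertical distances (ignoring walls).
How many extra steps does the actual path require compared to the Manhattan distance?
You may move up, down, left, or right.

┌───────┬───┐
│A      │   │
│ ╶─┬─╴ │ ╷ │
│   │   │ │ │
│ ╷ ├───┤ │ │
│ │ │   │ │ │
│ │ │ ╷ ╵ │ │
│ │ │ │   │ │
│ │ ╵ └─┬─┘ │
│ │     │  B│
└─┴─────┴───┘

Manhattan distance: |4 - 0| + |5 - 0| = 9
Actual path length: 19
Extra steps: 19 - 9 = 10

Solution:

┌───────┬───┐
│A      │↱ ↓│
│ ╶─┬─╴ │ ╷ │
│↳ ↓│   │↑│↓│
│ ╷ ├───┤ │ │
│ │↓│↱ ↓│↑│↓│
│ │ │ ╷ ╵ │ │
│ │↓│↑│↳ ↑│↓│
│ │ ╵ └─┬─┘ │
│ │↳ ↑  │  B│
└─┴─────┴───┘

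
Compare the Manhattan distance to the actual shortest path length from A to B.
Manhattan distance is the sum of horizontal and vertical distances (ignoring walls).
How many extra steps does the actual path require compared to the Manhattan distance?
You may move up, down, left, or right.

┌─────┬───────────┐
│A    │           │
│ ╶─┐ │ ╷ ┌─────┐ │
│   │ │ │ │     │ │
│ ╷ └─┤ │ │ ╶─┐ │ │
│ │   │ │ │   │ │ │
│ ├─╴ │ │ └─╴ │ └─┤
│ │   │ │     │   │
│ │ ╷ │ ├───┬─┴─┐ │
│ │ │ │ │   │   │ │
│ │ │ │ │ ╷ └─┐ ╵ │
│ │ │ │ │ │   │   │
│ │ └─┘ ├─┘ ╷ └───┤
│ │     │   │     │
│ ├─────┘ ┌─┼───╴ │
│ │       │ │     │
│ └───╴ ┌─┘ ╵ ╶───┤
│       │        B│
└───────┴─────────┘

Manhattan distance: |8 - 0| + |8 - 0| = 16
Actual path length: 26
Extra steps: 26 - 16 = 10

Solution:

┌─────┬───────────┐
│A    │           │
│ ╶─┐ │ ╷ ┌─────┐ │
│↓  │ │ │ │     │ │
│ ╷ └─┤ │ │ ╶─┐ │ │
│↓│   │ │ │   │ │ │
│ ├─╴ │ │ └─╴ │ └─┤
│↓│   │ │     │   │
│ │ ╷ │ ├───┬─┴─┐ │
│↓│ │ │ │   │   │ │
│ │ │ │ │ ╷ └─┐ ╵ │
│↓│ │ │ │ │↱ ↓│   │
│ │ └─┘ ├─┘ ╷ └───┤
│↓│     │↱ ↑│↳ → ↓│
│ ├─────┘ ┌─┼───╴ │
│↓│    ↱ ↑│ │↓ ← ↲│
│ └───╴ ┌─┘ ╵ ╶───┤
│↳ → → ↑│    ↳ → B│
└───────┴─────────┘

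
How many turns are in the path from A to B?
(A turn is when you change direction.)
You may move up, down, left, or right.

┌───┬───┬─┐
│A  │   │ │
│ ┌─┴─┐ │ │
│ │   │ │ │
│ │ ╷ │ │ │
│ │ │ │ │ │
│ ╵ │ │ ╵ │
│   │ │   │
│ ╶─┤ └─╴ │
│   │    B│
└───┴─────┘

Directions: down, down, down, right, up, up, right, down, down, down, right, right
Number of turns: 5

Solution:

┌───┬───┬─┐
│A  │   │ │
│ ┌─┴─┐ │ │
│↓│↱ ↓│ │ │
│ │ ╷ │ │ │
│↓│↑│↓│ │ │
│ ╵ │ │ ╵ │
│↳ ↑│↓│   │
│ ╶─┤ └─╴ │
│   │↳ → B│
└───┴─────┘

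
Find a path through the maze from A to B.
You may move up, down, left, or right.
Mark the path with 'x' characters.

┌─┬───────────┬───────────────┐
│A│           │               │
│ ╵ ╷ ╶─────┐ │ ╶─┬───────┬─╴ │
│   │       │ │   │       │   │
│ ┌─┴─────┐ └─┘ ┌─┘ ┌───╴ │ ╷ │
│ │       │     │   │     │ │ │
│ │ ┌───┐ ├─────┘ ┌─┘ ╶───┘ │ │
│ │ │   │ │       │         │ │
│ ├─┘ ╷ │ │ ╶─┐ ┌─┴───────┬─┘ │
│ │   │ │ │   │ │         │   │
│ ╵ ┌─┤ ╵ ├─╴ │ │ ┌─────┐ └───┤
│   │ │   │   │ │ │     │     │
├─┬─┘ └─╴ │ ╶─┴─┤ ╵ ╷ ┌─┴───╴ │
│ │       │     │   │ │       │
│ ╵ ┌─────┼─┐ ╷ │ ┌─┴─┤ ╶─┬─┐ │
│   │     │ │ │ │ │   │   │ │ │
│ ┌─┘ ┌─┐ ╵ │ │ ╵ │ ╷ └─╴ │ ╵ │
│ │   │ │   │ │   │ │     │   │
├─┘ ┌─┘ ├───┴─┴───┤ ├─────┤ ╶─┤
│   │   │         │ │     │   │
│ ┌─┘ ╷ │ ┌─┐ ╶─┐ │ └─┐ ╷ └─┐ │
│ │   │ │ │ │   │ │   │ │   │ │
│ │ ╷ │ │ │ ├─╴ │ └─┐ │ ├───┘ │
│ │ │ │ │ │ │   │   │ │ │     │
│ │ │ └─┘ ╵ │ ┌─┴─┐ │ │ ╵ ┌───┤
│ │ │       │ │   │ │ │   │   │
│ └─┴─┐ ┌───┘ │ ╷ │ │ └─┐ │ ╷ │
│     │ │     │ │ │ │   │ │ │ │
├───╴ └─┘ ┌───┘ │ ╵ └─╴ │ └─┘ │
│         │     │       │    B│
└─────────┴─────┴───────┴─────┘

Finding the shortest path through the maze:
Path length: 76 steps
Directions: down → right → up → right → down → right → right → right → down → right → right → up → up → right → right → right → right → right → right → right → down → left → down → down → left → left → left → up → right → right → up → left → left → left → down → left → down → left → left → left → down → right → down → left → down → right → right → down → down → right → up → up → up → up → right → right → right → right → down → right → right → down → down → down → left → down → right → down → down → left → left → down → down → down → right → right

Solution:

┌─┬───────────┬───────────────┐
│A│x x        │x x x x x x x x│
│ ╵ ╷ ╶─────┐ │ ╶─┬───────┬─╴ │
│x x│x x x x│ │x  │x x x x│x x│
│ ┌─┴─────┐ └─┘ ┌─┘ ┌───╴ │ ╷ │
│ │       │x x x│x x│x x x│x│ │
│ │ ┌───┐ ├─────┘ ┌─┘ ╶───┘ │ │
│ │ │   │ │x x x x│  x x x x│ │
│ ├─┘ ╷ │ │ ╶─┐ ┌─┴───────┬─┘ │
│ │   │ │ │x x│ │x x x x x│   │
│ ╵ ┌─┤ ╵ ├─╴ │ │ ┌─────┐ └───┤
│   │ │   │x x│ │x│     │x x x│
├─┬─┘ └─╴ │ ╶─┴─┤ ╵ ╷ ┌─┴───╴ │
│ │       │x x x│x  │ │      x│
│ ╵ ┌─────┼─┐ ╷ │ ┌─┴─┤ ╶─┬─┐ │
│   │     │ │ │x│x│   │   │ │x│
│ ┌─┘ ┌─┐ ╵ │ │ ╵ │ ╷ └─╴ │ ╵ │
│ │   │ │   │ │x x│ │     │x x│
├─┘ ┌─┘ ├───┴─┴───┤ ├─────┤ ╶─┤
│   │   │         │ │     │x x│
│ ┌─┘ ╷ │ ┌─┐ ╶─┐ │ └─┐ ╷ └─┐ │
│ │   │ │ │ │   │ │   │ │   │x│
│ │ ╷ │ │ │ ├─╴ │ └─┐ │ ├───┘ │
│ │ │ │ │ │ │   │   │ │ │x x x│
│ │ │ └─┘ ╵ │ ┌─┴─┐ │ │ ╵ ┌───┤
│ │ │       │ │   │ │ │  x│   │
│ └─┴─┐ ┌───┘ │ ╷ │ │ └─┐ │ ╷ │
│     │ │     │ │ │ │   │x│ │ │
├───╴ └─┘ ┌───┘ │ ╵ └─╴ │ └─┘ │
│         │     │       │x x B│
└─────────┴─────┴───────┴─────┘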